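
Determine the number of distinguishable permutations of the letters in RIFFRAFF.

840

The 8 letters of RIFFRAFF have repeats: F appearing 4 times and R appearing twice.
The number of distinct arrangements is 8!/(4!·2!) = 40320/48 = 840.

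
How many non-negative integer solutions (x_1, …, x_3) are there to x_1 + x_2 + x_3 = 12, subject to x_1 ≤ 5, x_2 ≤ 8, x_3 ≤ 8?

43

Without the upper bounds there are C(14,2) = 91 ways to split 12 among 3 variables.
Subtract solutions that violate a single cap (substitute x_i' = x_i − (cap_i+1)): x_1 ≥ 6 gives C(8,2) = 28; x_2 ≥ 9 gives C(5,2) = 10; x_3 ≥ 9 gives C(5,2) = 10. Together 48.
No two caps can be exceeded simultaneously, so the pair terms are all 0.
By inclusion–exclusion the count is 91 − 48 + 0 = 43.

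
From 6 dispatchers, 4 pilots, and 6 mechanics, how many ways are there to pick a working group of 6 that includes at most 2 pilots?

Split by how many pilots are chosen (0 through 2).
Sum: C(4,0)·C(12,6) + C(4,1)·C(12,5) + C(4,2)·C(12,4) = 924 + 3168 + 2970 = 7062.

7062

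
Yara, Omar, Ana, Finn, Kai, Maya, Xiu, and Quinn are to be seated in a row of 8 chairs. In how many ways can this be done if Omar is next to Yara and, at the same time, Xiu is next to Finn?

2880

Treat {Omar,Yara} as one block (2 orders) and {Xiu,Finn} as another (2 orders).
That leaves 6 units to arrange: 2 × 2 × 6! = 4 × 720 = 2880.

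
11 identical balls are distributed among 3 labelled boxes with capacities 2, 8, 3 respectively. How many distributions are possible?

Ignoring the caps, the number of non-negative solutions to x_1+…+x_3 = 11 is C(13,2) = 78.
Subtract solutions that violate a single cap (substitute x_i' = x_i − (cap_i+1)): x_1 ≥ 3 gives C(10,2) = 45; x_2 ≥ 9 gives C(4,2) = 6; x_3 ≥ 4 gives C(9,2) = 36. Together 87.
Add back pairs where two caps are both exceeded: 0 + 15 + 0 = 15.
By inclusion–exclusion the count is 78 − 87 + 15 = 6.

6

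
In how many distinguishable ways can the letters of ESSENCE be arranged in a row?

420

The 7 letters of ESSENCE have repeats: E appearing 3 times and S appearing twice.
So there are 7! / (3!·2!) = 420 distinguishable arrangements.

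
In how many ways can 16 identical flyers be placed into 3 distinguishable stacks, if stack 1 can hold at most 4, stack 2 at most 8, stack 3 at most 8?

15

Without the upper bounds there are C(18,2) = 153 ways to split 16 among 3 stacks.
Subtract solutions that violate a single cap (substitute x_i' = x_i − (cap_i+1)): x_1 ≥ 5 gives C(13,2) = 78; x_2 ≥ 9 gives C(9,2) = 36; x_3 ≥ 9 gives C(9,2) = 36. Together 150.
Add back pairs where two caps are both exceeded: 6 + 6 + 0 = 12.
By inclusion–exclusion the count is 153 − 150 + 12 = 15.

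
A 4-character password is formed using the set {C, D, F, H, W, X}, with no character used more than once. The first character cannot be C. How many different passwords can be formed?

The first character has 6−1 = 5 choices (anything except C).
The remaining 3 characters are filled from the other 5 symbols without repetition: 5 × 4 × 3 = 60.
Total: 5 × 60 = 300.

300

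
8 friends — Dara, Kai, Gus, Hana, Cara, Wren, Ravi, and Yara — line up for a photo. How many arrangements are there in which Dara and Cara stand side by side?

Glue Dara and Cara into one block (2 internal orders), leaving 7 units to arrange in a row.
That gives 2 × 7! = 2 × 5040 = 10080.

10080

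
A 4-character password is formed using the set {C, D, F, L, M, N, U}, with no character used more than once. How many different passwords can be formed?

Choose and order 4 of the 7 symbols: the first character has 7 options, the next 6, then 5, 4.
That product is 7 × 6 × 5 × 4 = 840.

840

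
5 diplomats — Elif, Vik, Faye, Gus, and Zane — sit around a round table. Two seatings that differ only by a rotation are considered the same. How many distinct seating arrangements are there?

Around a circle, 5 distinct people have 5!/5 = (4)! = 24 rotationally distinct seatings.

24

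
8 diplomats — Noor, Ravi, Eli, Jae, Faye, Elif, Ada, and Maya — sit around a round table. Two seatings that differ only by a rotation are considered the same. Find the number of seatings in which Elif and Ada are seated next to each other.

Treat {Elif, Ada} as one unit (2 internal orders) and seat the resulting 7 units around the table: (6)! circular arrangements.
So 2 × (6)! = 2 × 720 = 1440.

1440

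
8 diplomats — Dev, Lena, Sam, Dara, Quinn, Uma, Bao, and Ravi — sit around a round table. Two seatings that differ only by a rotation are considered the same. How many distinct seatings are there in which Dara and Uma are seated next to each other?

1440

Treat {Dara, Uma} as one unit (2 internal orders) and seat the resulting 7 units around the table: (6)! circular arrangements.
So 2 × (6)! = 2 × 720 = 1440.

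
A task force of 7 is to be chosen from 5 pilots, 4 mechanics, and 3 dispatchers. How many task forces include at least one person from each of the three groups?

747

With no constraint there are C(12,7) = 792 possible selections.
Selections missing a whole group: no pilots → C(7,7) = 1; no mechanics → C(8,7) = 8; no dispatchers → C(9,7) = 36.
Add back selections omitting two groups (i.e. drawn from a single group): C(5,7) + C(4,7) + C(3,7) = 0.
By inclusion–exclusion: 792 − 45 + 0 = 747.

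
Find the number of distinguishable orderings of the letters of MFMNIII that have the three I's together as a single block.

60

Treat the 3 copies of I as a single block. The multiset to arrange is then {III, F, M, M, N}, 5 items in all.
That gives (5)!/(2!) = 60 arrangements.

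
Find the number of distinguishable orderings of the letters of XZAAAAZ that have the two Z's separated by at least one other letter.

75

Total arrangements of XZAAAAZ: 7!/(4!·2!) = 105.
If the two Z's are adjacent, glue them into one block, leaving 6 items to arrange: (6)!/(4!) = 30 ways.
Subtracting, 105 − 30 = 75 arrangements keep the Z's apart.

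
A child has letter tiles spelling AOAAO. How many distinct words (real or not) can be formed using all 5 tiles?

Letter multiplicities in AOAAO: A×3, O×2.
The number of distinct arrangements is 5!/(3!·2!) = 120/12 = 10.

10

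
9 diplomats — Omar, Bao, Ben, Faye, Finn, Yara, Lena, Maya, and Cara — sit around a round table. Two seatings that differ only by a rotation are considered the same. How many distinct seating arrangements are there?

Around a circle, 9 distinct people have 9!/9 = (8)! = 40320 rotationally distinct seatings.

40320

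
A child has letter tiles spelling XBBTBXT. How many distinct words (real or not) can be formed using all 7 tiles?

210

XBBTBXT has 7 letters with B appearing 3 times, T appearing twice, and X appearing twice.
The number of distinct arrangements is 7!/(3!·2!·2!) = 5040/24 = 210.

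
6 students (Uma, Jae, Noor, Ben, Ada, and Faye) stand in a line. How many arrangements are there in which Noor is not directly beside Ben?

Of the 6! = 720 arrangements, those with Noor and Ben adjacent number 2 × 5! = 240 (treat the pair as a block with 2 internal orders).
Complementary counting: 720 − 240 = 480.

480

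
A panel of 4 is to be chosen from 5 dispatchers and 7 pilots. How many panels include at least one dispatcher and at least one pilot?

455

With no constraint there are C(12,4) = 495 possible selections.
Subtract selections that omit an entire group: no dispatchers → C(7,4) = 35; no pilots → C(5,4) = 5.
Both groups omitted at once is impossible, so 495 − 40 = 455.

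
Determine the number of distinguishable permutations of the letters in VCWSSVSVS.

VCWSSVSVS has 9 letters with S appearing 4 times and V appearing 3 times.
The number of distinct arrangements is 9!/(4!·3!) = 362880/144 = 2520.

2520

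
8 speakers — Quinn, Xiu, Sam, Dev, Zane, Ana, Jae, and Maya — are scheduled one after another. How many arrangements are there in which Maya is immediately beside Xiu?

Treat {Maya, Xiu} as a single unit. There are 7 units to order, and the pair itself can be ordered 2 ways.
So the count is 2·(7)! = 10080.

10080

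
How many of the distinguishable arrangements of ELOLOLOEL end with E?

280

Fix E in the last position and arrange the remaining 8 letters.
Those 8 letters have L appearing 4 times and O appearing 3 times, giving (8)!/(4!·3!) = 280.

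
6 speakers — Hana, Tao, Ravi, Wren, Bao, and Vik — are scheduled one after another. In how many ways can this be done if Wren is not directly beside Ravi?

There are 6! = 720 arrangements in all. If Wren and Ravi are adjacent, merging them into one block gives 2·(5)! = 240 arrangements.
So 720 − 240 = 480 arrangements keep them apart.

480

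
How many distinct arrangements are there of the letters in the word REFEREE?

The 7 letters of REFEREE have repeats: E appearing 4 times and R appearing twice.
The number of distinct arrangements is 7!/(4!·2!) = 5040/48 = 105.

105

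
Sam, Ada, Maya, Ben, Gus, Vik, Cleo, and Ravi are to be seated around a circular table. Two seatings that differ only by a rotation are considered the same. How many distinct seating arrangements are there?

5040

Seat Sam anywhere (absorbing the rotational symmetry), then permute the other 7: (7)! = 5040.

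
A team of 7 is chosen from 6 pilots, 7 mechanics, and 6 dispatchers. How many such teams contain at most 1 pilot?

Split by how many pilots are chosen (0 through 1).
Sum: C(6,0)·C(13,7) + C(6,1)·C(13,6) = 1716 + 10296 = 12012.

12012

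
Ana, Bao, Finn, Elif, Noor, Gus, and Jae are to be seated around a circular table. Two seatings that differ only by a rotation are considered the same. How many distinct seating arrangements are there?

Around a circle, 7 distinct people have 7!/7 = (6)! = 720 rotationally distinct seatings.

720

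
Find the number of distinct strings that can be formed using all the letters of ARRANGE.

1260

ARRANGE has 7 letters with A appearing twice and R appearing twice.
So there are 7! / (2!·2!) = 1260 distinguishable arrangements.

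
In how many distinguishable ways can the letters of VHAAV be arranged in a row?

30

The 5 letters of VHAAV have repeats: A appearing twice and V appearing twice.
The number of distinct arrangements is 5!/(2!·2!) = 120/4 = 30.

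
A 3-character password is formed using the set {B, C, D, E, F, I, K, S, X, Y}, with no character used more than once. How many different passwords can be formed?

Choose and order 3 of the 10 symbols: the first character has 10 options, the next 9, then 8.
10 × 9 × 8 = 720.

720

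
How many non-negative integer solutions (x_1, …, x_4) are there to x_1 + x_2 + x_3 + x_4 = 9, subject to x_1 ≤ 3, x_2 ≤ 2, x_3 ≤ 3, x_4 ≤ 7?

44

Ignoring the caps, the number of non-negative solutions to x_1+…+x_4 = 9 is C(12,3) = 220.
Subtract solutions that violate a single cap (substitute x_i' = x_i − (cap_i+1)): x_1 ≥ 4 gives C(8,3) = 56; x_2 ≥ 3 gives C(9,3) = 84; x_3 ≥ 4 gives C(8,3) = 56; x_4 ≥ 8 gives C(4,3) = 4. Together 200.
Add back pairs where two caps are both exceeded: 10 + 4 + 0 + 10 + 0 + 0 = 24.
By inclusion–exclusion the count is 220 − 200 + 24 = 44.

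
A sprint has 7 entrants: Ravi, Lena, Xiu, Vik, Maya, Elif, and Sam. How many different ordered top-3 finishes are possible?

This is an ordered selection of 3 from 7: P(7,3).
That gives 7 × 6 × 5 = 210.

210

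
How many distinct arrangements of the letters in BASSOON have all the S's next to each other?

360

Treat the 2 copies of S as a single block. The multiset to arrange is then {SS, A, B, N, O, O}, 6 items in all.
That gives (6)!/(2!) = 360 arrangements.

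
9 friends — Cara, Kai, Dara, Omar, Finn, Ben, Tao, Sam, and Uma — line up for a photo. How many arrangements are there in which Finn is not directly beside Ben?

Of the 9! = 362880 arrangements, those with Finn and Ben adjacent number 2 × 8! = 80640 (treat the pair as a block with 2 internal orders).
Complementary counting: 362880 − 80640 = 282240.

282240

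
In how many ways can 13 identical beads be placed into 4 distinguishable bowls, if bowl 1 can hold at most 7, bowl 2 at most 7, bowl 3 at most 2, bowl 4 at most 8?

151

Ignoring the caps, the number of non-negative solutions to x_1+…+x_4 = 13 is C(16,3) = 560.
Subtract solutions that violate a single cap (substitute x_i' = x_i − (cap_i+1)): x_1 ≥ 8 gives C(8,3) = 56; x_2 ≥ 8 gives C(8,3) = 56; x_3 ≥ 3 gives C(13,3) = 286; x_4 ≥ 9 gives C(7,3) = 35. Together 433.
Add back pairs where two caps are both exceeded: 0 + 10 + 0 + 10 + 0 + 4 = 24.
By inclusion–exclusion the count is 560 − 433 + 24 = 151.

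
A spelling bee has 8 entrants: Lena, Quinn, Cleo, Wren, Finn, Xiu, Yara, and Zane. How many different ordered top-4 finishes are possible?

1680

There are 8 choices for 1st place, 7 for 2nd, and so on down to 5 for position 4.
That gives 8 × 7 × 6 × 5 = 1680.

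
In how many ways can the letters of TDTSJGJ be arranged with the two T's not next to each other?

There are 7!/(2!·2!) = 1260 arrangements of TDTSJGJ in total.
If the two T's are adjacent, glue them into one block, leaving 6 items to arrange: (6)!/(2!) = 360 ways.
Subtracting, 1260 − 360 = 900 arrangements keep the T's apart.

900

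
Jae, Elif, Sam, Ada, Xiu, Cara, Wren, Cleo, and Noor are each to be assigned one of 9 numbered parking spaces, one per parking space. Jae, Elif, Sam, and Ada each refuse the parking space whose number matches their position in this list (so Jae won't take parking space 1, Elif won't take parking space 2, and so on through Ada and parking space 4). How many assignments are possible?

Let Aᵢ (for 1 ≤ i ≤ 4) be the placements that put person i in their forbidden parking space. Any j of these fix j positions, leaving (9−j)! ways to fill the rest, and there are C(4,j) ways to pick which j.
By inclusion–exclusion, the number of valid placements is Σ_{j=0}^{4} (−1)^j C(4,j)·(9−j)!.
Computing: 362880 − 161280 + 30240 − 2880 + 120 = 229080.

229080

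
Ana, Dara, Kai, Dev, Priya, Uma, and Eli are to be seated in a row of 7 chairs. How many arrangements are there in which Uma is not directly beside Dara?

There are 7! = 5040 arrangements in all. If Uma and Dara are adjacent, merging them into one block gives 2·(6)! = 1440 arrangements.
So 5040 − 1440 = 3600 arrangements keep them apart.

3600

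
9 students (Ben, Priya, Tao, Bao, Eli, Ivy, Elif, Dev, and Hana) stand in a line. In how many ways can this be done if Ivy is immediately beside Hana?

80640

Treat {Ivy, Hana} as a single unit. There are 8 units to order, and the pair itself can be ordered 2 ways.
That gives 2 × 8! = 2 × 40320 = 80640.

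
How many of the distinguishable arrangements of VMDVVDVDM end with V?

With the last slot taken by V, it remains to arrange the other 8 letters (MDVVDVDM).
Those 8 letters have D appearing 3 times, M appearing twice, and V appearing 3 times, giving (8)!/(3!·3!·2!) = 560.

560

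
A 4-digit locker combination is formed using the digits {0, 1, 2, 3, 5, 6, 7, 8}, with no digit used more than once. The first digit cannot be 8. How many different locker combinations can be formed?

The first digit has 8−1 = 7 choices (anything except 8).
The remaining 3 digits are filled from the other 7 symbols without repetition: 7 × 6 × 5 = 210.
Total: 7 × 210 = 1470.

1470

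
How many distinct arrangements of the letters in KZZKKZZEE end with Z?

560

With the last slot taken by Z, it remains to arrange the other 8 letters (KZKKZZEE).
Those 8 letters have E appearing twice, K appearing 3 times, and Z appearing 3 times, giving (8)!/(3!·3!·2!) = 560.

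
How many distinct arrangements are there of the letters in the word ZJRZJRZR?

Letter multiplicities in ZJRZJRZR: J×2, R×3, Z×3.
So there are 8! / (3!·3!·2!) = 560 distinguishable arrangements.

560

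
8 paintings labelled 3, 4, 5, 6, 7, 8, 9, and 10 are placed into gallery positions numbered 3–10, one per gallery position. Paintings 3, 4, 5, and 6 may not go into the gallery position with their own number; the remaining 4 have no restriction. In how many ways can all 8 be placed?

Let Aᵢ (for 3 ≤ i ≤ 6) be the placements that put painting i in its forbidden gallery position. Any j of these fix j positions, leaving (8−j)! ways to fill the rest, and there are C(4,j) ways to pick which j.
By inclusion–exclusion, the number of valid placements is Σ_{j=0}^{4} (−1)^j C(4,j)·(8−j)!.
Computing: 40320 − 20160 + 4320 − 480 + 24 = 24024.

24024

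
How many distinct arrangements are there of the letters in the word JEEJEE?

The 6 letters of JEEJEE have repeats: E appearing 4 times and J appearing twice.
So there are 6! / (4!·2!) = 15 distinguishable arrangements.

15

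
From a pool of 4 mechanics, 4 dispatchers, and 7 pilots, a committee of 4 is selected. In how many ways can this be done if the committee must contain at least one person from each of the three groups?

672

With no constraint there are C(15,4) = 1365 possible selections.
Subtract selections that omit an entire group: no mechanics → C(11,4) = 330; no dispatchers → C(11,4) = 330; no pilots → C(8,4) = 70.
Add back selections omitting two groups (i.e. drawn from a single group): C(4,4) + C(4,4) + C(7,4) = 37.
By inclusion–exclusion: 1365 − 730 + 37 = 672.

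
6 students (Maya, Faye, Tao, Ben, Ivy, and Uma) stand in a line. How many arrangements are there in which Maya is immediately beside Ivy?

Glue Maya and Ivy into one block (2 internal orders), leaving 5 units to arrange in a row.
So the count is 2·(5)! = 240.

240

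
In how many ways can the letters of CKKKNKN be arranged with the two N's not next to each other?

75

There are 7!/(4!·2!) = 105 arrangements of CKKKNKN in total.
If the two N's are adjacent, glue them into one block, leaving 6 items to arrange: (6)!/(4!) = 30 ways.
Subtracting, 105 − 30 = 75 arrangements keep the N's apart.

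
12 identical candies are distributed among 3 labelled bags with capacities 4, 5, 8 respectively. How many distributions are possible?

Ignoring the caps, the number of non-negative solutions to x_1+…+x_3 = 12 is C(14,2) = 91.
Subtract solutions that violate a single cap (substitute x_i' = x_i − (cap_i+1)): x_1 ≥ 5 gives C(9,2) = 36; x_2 ≥ 6 gives C(8,2) = 28; x_3 ≥ 9 gives C(5,2) = 10. Together 74.
Add back pairs where two caps are both exceeded: 3 + 0 + 0 = 3.
By inclusion–exclusion the count is 91 − 74 + 3 = 20.

20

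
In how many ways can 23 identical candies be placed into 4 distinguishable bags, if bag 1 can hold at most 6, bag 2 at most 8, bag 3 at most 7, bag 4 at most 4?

10

Without the upper bounds there are C(26,3) = 2600 ways to split 23 among 4 bags.
Subtract solutions that violate a single cap (substitute x_i' = x_i − (cap_i+1)): x_1 ≥ 7 gives C(19,3) = 969; x_2 ≥ 9 gives C(17,3) = 680; x_3 ≥ 8 gives C(18,3) = 816; x_4 ≥ 5 gives C(21,3) = 1330. Together 3795.
Add back pairs where two caps are both exceeded: 120 + 165 + 364 + 84 + 220 + 286 = 1239.
Subtract triples: 0 + 10 + 20 + 4 = 34.
By inclusion–exclusion the count is 2600 − 3795 + 1239 − 34 = 10.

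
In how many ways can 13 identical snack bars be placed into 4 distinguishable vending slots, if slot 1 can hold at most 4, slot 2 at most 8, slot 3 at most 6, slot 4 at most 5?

171

Ignoring the caps, the number of non-negative solutions to x_1+…+x_4 = 13 is C(16,3) = 560.
Subtract solutions that violate a single cap (substitute x_i' = x_i − (cap_i+1)): x_1 ≥ 5 gives C(11,3) = 165; x_2 ≥ 9 gives C(7,3) = 35; x_3 ≥ 7 gives C(9,3) = 84; x_4 ≥ 6 gives C(10,3) = 120. Together 404.
Add back pairs where two caps are both exceeded: 0 + 4 + 10 + 0 + 0 + 1 = 15.
By inclusion–exclusion the count is 560 − 404 + 15 = 171.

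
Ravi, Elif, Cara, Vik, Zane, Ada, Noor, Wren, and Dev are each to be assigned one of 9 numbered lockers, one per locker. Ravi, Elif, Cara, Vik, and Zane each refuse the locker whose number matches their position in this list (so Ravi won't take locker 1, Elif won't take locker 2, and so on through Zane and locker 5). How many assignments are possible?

Let Aᵢ (for 1 ≤ i ≤ 5) be the placements that put person i in their forbidden locker. Any j of these fix j positions, leaving (9−j)! ways to fill the rest, and there are C(5,j) ways to pick which j.
By inclusion–exclusion, the number of valid placements is Σ_{j=0}^{5} (−1)^j C(5,j)·(9−j)!.
Computing: 362880 − 201600 + 50400 − 7200 + 600 − 24 = 205056.

205056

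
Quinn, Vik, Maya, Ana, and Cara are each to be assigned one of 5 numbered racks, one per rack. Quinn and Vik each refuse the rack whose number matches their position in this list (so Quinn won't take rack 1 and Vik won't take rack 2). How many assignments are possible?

Let Aᵢ (for i ∈ {1, 2}) be the placements that put person i in their forbidden rack. Any j of these fix j positions, leaving (5−j)! ways to fill the rest, and there are C(2,j) ways to pick which j.
By inclusion–exclusion, the number of valid placements is Σ_{j=0}^{2} (−1)^j C(2,j)·(5−j)!.
Computing: 120 − 48 + 6 = 78.

78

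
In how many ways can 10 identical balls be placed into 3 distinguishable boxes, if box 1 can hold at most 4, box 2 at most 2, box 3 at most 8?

Without the upper bounds there are C(12,2) = 66 ways to split 10 among 3 boxes.
Subtract solutions that violate a single cap (substitute x_i' = x_i − (cap_i+1)): x_1 ≥ 5 gives C(7,2) = 21; x_2 ≥ 3 gives C(9,2) = 36; x_3 ≥ 9 gives C(3,2) = 3. Together 60.
Add back pairs where two caps are both exceeded: 6 + 0 + 0 = 6.
By inclusion–exclusion the count is 66 − 60 + 6 = 12.

12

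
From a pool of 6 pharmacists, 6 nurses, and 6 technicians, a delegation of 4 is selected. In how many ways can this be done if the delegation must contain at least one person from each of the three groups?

Unrestricted: C(18,4) = 3060 ways to pick any 4 of the 18.
Selections missing a whole group: no pharmacists → C(12,4) = 495; no nurses → C(12,4) = 495; no technicians → C(12,4) = 495.
Add back selections omitting two groups (i.e. drawn from a single group): C(6,4) + C(6,4) + C(6,4) = 45.
By inclusion–exclusion: 3060 − 1485 + 45 = 1620.

1620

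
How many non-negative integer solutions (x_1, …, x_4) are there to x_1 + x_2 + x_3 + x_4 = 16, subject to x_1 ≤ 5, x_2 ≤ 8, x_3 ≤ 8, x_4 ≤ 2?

Ignoring the caps, the number of non-negative solutions to x_1+…+x_4 = 16 is C(19,3) = 969.
Subtract solutions that violate a single cap (substitute x_i' = x_i − (cap_i+1)): x_1 ≥ 6 gives C(13,3) = 286; x_2 ≥ 9 gives C(10,3) = 120; x_3 ≥ 9 gives C(10,3) = 120; x_4 ≥ 3 gives C(16,3) = 560. Together 1086.
Add back pairs where two caps are both exceeded: 4 + 4 + 120 + 0 + 35 + 35 = 198.
By inclusion–exclusion the count is 969 − 1086 + 198 = 81.

81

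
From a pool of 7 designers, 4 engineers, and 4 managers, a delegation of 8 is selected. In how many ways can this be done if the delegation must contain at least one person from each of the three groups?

6104

Total 8-person selections from all 15: C(15,8) = 6435.
Selections missing a whole group: no designers → C(8,8) = 1; no engineers → C(11,8) = 165; no managers → C(11,8) = 165.
Add back selections omitting two groups (i.e. drawn from a single group): C(7,8) + C(4,8) + C(4,8) = 0.
By inclusion–exclusion: 6435 − 331 + 0 = 6104.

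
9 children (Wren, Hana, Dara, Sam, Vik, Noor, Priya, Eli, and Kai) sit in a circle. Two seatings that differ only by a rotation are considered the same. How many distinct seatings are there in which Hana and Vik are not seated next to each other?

Without the restriction there are (8)! = 40320 seatings.
Seatings with Hana beside Vik: treat them as a block with 2 internal orders, giving 2 × (7)! = 10080.
Subtracting, 40320 − 10080 = 30240.

30240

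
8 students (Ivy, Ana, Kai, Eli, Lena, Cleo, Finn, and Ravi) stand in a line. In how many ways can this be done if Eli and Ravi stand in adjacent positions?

10080

Treat {Eli, Ravi} as a single unit. There are 7 units to order, and the pair itself can be ordered 2 ways.
That gives 2 × 7! = 2 × 5040 = 10080.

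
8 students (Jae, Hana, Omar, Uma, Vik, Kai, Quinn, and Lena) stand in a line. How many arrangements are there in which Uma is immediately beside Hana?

Glue Uma and Hana into one block (2 internal orders), leaving 7 units to arrange in a row.
That gives 2 × 7! = 2 × 5040 = 10080.

10080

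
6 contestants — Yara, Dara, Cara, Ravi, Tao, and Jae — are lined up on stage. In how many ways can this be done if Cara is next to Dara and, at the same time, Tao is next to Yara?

Treat {Cara,Dara} as one block (2 orders) and {Tao,Yara} as another (2 orders).
That leaves 4 units to arrange: 2 × 2 × 4! = 4 × 24 = 96.

96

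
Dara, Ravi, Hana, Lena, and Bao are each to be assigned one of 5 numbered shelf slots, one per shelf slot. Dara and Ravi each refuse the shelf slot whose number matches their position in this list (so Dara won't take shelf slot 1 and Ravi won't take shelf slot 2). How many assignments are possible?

78

Let Aᵢ (for i ∈ {1, 2}) be the placements that put person i in their forbidden shelf slot. Any j of these fix j positions, leaving (5−j)! ways to fill the rest, and there are C(2,j) ways to pick which j.
By inclusion–exclusion, the number of valid placements is Σ_{j=0}^{2} (−1)^j C(2,j)·(5−j)!.
Computing: 120 − 48 + 6 = 78.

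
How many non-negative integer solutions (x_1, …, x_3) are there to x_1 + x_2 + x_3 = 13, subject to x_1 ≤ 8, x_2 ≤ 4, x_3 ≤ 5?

15

Without the upper bounds there are C(15,2) = 105 ways to split 13 among 3 variables.
Subtract solutions that violate a single cap (substitute x_i' = x_i − (cap_i+1)): x_1 ≥ 9 gives C(6,2) = 15; x_2 ≥ 5 gives C(10,2) = 45; x_3 ≥ 6 gives C(9,2) = 36. Together 96.
Add back pairs where two caps are both exceeded: 0 + 0 + 6 = 6.
By inclusion–exclusion the count is 105 − 96 + 6 = 15.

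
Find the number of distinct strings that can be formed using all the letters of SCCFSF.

The 6 letters of SCCFSF have repeats: C appearing twice, F appearing twice, and S appearing twice.
The number of distinct arrangements is 6!/(2!·2!·2!) = 720/8 = 90.

90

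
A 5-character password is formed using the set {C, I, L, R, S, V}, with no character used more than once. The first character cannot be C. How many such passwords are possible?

600

The first character has 6−1 = 5 choices (anything except C).
The remaining 4 characters are filled from the other 5 symbols without repetition: 5 × 4 × 3 × 2 = 120.
Total: 5 × 120 = 600.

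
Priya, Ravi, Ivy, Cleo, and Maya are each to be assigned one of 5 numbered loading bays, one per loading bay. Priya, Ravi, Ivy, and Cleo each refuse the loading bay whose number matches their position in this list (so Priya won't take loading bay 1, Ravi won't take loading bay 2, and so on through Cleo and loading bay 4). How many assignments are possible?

53

Let Aᵢ (for 1 ≤ i ≤ 4) be the placements that put person i in their forbidden loading bay. Any j of these fix j positions, leaving (5−j)! ways to fill the rest, and there are C(4,j) ways to pick which j.
By inclusion–exclusion, the number of valid placements is Σ_{j=0}^{4} (−1)^j C(4,j)·(5−j)!.
Computing: 120 − 96 + 36 − 8 + 1 = 53.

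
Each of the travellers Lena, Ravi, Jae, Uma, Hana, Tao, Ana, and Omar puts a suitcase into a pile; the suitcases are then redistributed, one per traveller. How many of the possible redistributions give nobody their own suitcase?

14833

This is the derangement count D_8: permutations of 8 items with no fixed point.
By inclusion–exclusion this is Σ_{j=0}^{8} (−1)^j C(8,j)·(8−j)!.
Computing: 40320 − 40320 + 20160 − 6720 + 1680 − 336 + 56 − 8 + 1 = 14833.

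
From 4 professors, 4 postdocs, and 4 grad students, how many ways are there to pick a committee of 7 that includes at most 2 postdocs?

Split by how many postdocs are chosen (0 through 2).
Sum: C(4,0)·C(8,7) + C(4,1)·C(8,6) + C(4,2)·C(8,5) = 8 + 112 + 336 = 456.

456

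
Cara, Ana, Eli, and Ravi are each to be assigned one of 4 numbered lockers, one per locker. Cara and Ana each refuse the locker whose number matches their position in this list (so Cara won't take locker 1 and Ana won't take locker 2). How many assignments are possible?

Let Aᵢ (for i ∈ {1, 2}) be the placements that put person i in their forbidden locker. Any j of these fix j positions, leaving (4−j)! ways to fill the rest, and there are C(2,j) ways to pick which j.
By inclusion–exclusion, the number of valid placements is Σ_{j=0}^{2} (−1)^j C(2,j)·(4−j)!.
Computing: 24 − 12 + 2 = 14.

14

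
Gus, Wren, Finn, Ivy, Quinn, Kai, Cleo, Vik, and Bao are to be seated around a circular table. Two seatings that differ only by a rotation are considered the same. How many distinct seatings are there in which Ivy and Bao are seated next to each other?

10080

Treat {Ivy, Bao} as one unit (2 internal orders) and seat the resulting 8 units around the table: (7)! circular arrangements.
So 2 × (7)! = 2 × 5040 = 10080.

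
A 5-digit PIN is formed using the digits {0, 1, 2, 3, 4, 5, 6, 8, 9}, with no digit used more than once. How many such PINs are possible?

15120

Choose and order 5 of the 9 symbols: the first digit has 9 options, the next 8, and so on down to 5.
9 × 8 × 7 × 6 × 5 = 15120.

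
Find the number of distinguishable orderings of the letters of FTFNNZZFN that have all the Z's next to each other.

1120

Treat the 2 copies of Z as a single block. The multiset to arrange is then {ZZ, F, F, F, N, N, N, T}, 8 items in all.
That gives (8)!/(3!·3!) = 1120 arrangements.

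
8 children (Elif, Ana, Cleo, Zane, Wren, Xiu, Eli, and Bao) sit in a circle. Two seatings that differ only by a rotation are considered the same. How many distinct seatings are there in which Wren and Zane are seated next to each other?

Treat {Wren, Zane} as one unit (2 internal orders) and seat the resulting 7 units around the table: (6)! circular arrangements.
So 2 × (6)! = 2 × 720 = 1440.

1440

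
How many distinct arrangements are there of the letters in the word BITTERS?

2520

BITTERS has 7 letters with T appearing twice.
Dividing 7! = 5040 by 2! = 2 for the repeated letters gives 2520.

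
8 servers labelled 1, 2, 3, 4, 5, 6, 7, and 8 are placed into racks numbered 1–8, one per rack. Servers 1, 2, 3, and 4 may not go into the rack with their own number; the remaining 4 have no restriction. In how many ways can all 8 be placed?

24024

Let Aᵢ (for 1 ≤ i ≤ 4) be the placements that put server i in its forbidden rack. Any j of these fix j positions, leaving (8−j)! ways to fill the rest, and there are C(4,j) ways to pick which j.
By inclusion–exclusion, the number of valid placements is Σ_{j=0}^{4} (−1)^j C(4,j)·(8−j)!.
Computing: 40320 − 20160 + 4320 − 480 + 24 = 24024.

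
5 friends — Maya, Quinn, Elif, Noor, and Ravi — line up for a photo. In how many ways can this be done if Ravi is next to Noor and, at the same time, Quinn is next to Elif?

24

Treat {Ravi,Noor} as one block (2 orders) and {Quinn,Elif} as another (2 orders).
That leaves 3 units to arrange: 2 × 2 × 3! = 4 × 6 = 24.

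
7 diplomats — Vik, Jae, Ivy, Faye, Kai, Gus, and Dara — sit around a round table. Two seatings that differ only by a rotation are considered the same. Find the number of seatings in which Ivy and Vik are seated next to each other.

Glue Ivy and Vik into a block (2 internal orders). Seating 6 units around a circle gives (5)! arrangements.
So 2 × (5)! = 2 × 120 = 240.

240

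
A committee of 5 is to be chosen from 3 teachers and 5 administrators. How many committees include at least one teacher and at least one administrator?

55

Unrestricted: C(8,5) = 56 ways to pick any 5 of the 8.
Selections missing a whole group: no teachers → C(5,5) = 1; no administrators → C(3,5) = 0.
Both groups omitted at once is impossible, so 56 − 1 = 55.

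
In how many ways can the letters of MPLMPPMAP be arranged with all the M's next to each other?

Treat the 3 copies of M as a single block. The multiset to arrange is then {MMM, A, L, P, P, P, P}, 7 items in all.
That gives (7)!/(4!) = 210 arrangements.

210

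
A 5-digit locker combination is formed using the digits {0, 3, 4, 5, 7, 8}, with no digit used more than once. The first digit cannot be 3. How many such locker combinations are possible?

The first digit has 6−1 = 5 choices (anything except 3).
The remaining 4 digits are filled from the other 5 symbols without repetition: 5 × 4 × 3 × 2 = 120.
Total: 5 × 120 = 600.

600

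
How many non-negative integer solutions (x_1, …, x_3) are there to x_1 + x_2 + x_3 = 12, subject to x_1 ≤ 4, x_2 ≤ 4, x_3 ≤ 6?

Ignoring the caps, the number of non-negative solutions to x_1+…+x_3 = 12 is C(14,2) = 91.
Subtract solutions that violate a single cap (substitute x_i' = x_i − (cap_i+1)): x_1 ≥ 5 gives C(9,2) = 36; x_2 ≥ 5 gives C(9,2) = 36; x_3 ≥ 7 gives C(7,2) = 21. Together 93.
Add back pairs where two caps are both exceeded: 6 + 1 + 1 = 8.
By inclusion–exclusion the count is 91 − 93 + 8 = 6.

6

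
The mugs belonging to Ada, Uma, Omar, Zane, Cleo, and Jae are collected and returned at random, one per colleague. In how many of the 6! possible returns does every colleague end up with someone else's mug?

265

Count assignments avoiding every fixed point. For any j of the 6 colleagues fixed to their own mug, the other 6−j can be arranged in (6−j)! ways.
By inclusion–exclusion this is Σ_{j=0}^{6} (−1)^j C(6,j)·(6−j)!.
Computing: 720 − 720 + 360 − 120 + 30 − 6 + 1 = 265.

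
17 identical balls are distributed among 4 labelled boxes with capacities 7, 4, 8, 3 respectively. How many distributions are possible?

Without the upper bounds there are C(20,3) = 1140 ways to split 17 among 4 boxes.
Subtract solutions that violate a single cap (substitute x_i' = x_i − (cap_i+1)): x_1 ≥ 8 gives C(12,3) = 220; x_2 ≥ 5 gives C(15,3) = 455; x_3 ≥ 9 gives C(11,3) = 165; x_4 ≥ 4 gives C(16,3) = 560. Together 1400.
Add back pairs where two caps are both exceeded: 35 + 1 + 56 + 20 + 165 + 35 = 312.
Subtract triples: 0 + 1 + 0 + 0 = 1.
By inclusion–exclusion the count is 1140 − 1400 + 312 − 1 = 51.

51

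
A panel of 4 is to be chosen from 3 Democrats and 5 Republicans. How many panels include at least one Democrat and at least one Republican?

65

Unrestricted: C(8,4) = 70 ways to pick any 4 of the 8.
Subtract selections that omit an entire group: no Democrats → C(5,4) = 5; no Republicans → C(3,4) = 0.
Both groups omitted at once is impossible, so 70 − 5 = 65.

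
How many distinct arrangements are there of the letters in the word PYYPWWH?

Letter multiplicities in PYYPWWH: H×1, P×2, W×2, Y×2.
Dividing 7! = 5040 by 2!·2!·2! = 8 for the repeated letters gives 630.

630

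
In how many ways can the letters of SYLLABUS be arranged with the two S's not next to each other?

7560

Total arrangements of SYLLABUS: 8!/(2!·2!) = 10080.
Arrangements with the S's together: treat SS as one letter, giving (7)!/(2!) = 2520.
Subtracting, 10080 − 2520 = 7560 arrangements keep the S's apart.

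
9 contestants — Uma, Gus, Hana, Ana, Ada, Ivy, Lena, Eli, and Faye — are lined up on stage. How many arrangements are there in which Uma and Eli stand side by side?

Glue Uma and Eli into one block (2 internal orders), leaving 8 units to arrange in a row.
So the count is 2·(8)! = 80640.

80640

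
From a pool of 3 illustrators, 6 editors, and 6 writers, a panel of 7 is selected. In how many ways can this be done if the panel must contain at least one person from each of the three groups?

With no constraint there are C(15,7) = 6435 possible selections.
Subtract selections that omit an entire group: no illustrators → C(12,7) = 792; no editors → C(9,7) = 36; no writers → C(9,7) = 36.
Add back selections omitting two groups (i.e. drawn from a single group): C(3,7) + C(6,7) + C(6,7) = 0.
By inclusion–exclusion: 6435 − 864 + 0 = 5571.

5571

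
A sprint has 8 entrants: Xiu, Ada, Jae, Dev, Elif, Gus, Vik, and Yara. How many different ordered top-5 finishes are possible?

6720

There are 8 choices for 1st place, 7 for 2nd, and so on down to 4 for position 5.
That gives 8 × 7 × 6 × 5 × 4 = 6720.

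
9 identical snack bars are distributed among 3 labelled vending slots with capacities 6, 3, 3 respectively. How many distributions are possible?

10

Ignoring the caps, the number of non-negative solutions to x_1+…+x_3 = 9 is C(11,2) = 55.
Subtract solutions that violate a single cap (substitute x_i' = x_i − (cap_i+1)): x_1 ≥ 7 gives C(4,2) = 6; x_2 ≥ 4 gives C(7,2) = 21; x_3 ≥ 4 gives C(7,2) = 21. Together 48.
Add back pairs where two caps are both exceeded: 0 + 0 + 3 = 3.
By inclusion–exclusion the count is 55 − 48 + 3 = 10.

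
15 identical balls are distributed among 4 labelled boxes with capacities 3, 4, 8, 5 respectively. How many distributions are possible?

By stars and bars, unrestricted non-negative solutions to x_1+…+x_4 = 15 number C(15+3,3) = 816.
Subtract solutions that violate a single cap (substitute x_i' = x_i − (cap_i+1)): x_1 ≥ 4 gives C(14,3) = 364; x_2 ≥ 5 gives C(13,3) = 286; x_3 ≥ 9 gives C(9,3) = 84; x_4 ≥ 6 gives C(12,3) = 220. Together 954.
Add back pairs where two caps are both exceeded: 84 + 10 + 56 + 4 + 35 + 1 = 190.
Subtract triples: 0 + 1 + 0 + 0 = 1.
By inclusion–exclusion the count is 816 − 954 + 190 − 1 = 51.

51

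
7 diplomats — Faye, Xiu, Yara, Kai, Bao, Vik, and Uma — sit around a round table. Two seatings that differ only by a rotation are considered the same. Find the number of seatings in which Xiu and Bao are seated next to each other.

240

Glue Xiu and Bao into a block (2 internal orders). Seating 6 units around a circle gives (5)! arrangements.
So 2 × (5)! = 2 × 120 = 240.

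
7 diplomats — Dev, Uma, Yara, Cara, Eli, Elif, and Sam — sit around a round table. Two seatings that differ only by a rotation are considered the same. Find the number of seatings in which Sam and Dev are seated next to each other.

Glue Sam and Dev into a block (2 internal orders). Seating 6 units around a circle gives (5)! arrangements.
So 2 × (5)! = 2 × 120 = 240.

240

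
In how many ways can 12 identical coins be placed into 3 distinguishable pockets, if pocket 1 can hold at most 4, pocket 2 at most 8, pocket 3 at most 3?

10

Ignoring the caps, the number of non-negative solutions to x_1+…+x_3 = 12 is C(14,2) = 91.
Subtract solutions that violate a single cap (substitute x_i' = x_i − (cap_i+1)): x_1 ≥ 5 gives C(9,2) = 36; x_2 ≥ 9 gives C(5,2) = 10; x_3 ≥ 4 gives C(10,2) = 45. Together 91.
Add back pairs where two caps are both exceeded: 0 + 10 + 0 = 10.
By inclusion–exclusion the count is 91 − 91 + 10 = 10.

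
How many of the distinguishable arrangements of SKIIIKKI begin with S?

35

With the first slot taken by S, it remains to arrange the other 7 letters (KIIIKKI).
Those 7 letters have I appearing 4 times and K appearing 3 times, giving (7)!/(4!·3!) = 35.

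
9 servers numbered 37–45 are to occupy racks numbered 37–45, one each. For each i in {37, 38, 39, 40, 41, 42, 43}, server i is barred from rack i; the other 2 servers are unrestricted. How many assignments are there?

165016

Let Aᵢ (for 37 ≤ i ≤ 43) be the placements that put server i in its forbidden rack. Any j of these fix j positions, leaving (9−j)! ways to fill the rest, and there are C(7,j) ways to pick which j.
By inclusion–exclusion, the number of valid placements is Σ_{j=0}^{7} (−1)^j C(7,j)·(9−j)!.
Computing: 362880 − 282240 + 105840 − 25200 + 4200 − 504 + 42 − 2 = 165016.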